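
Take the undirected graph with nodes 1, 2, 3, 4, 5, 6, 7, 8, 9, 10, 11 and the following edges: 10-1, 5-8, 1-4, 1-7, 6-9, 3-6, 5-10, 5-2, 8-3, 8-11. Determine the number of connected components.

1

Starting from 1 we can reach 1, 2, 3, 4, 5, 6, 7, 8, 9, 10, 11. That is one component of size 11.
Total: 1 component.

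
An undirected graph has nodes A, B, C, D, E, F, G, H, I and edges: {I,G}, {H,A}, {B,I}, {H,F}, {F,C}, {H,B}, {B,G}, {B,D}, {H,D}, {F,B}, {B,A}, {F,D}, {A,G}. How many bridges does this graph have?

The edges on the cycle H-F-B-H are not bridges since each lies on that cycle.
But removing F–C disconnects F from C — this is a bridge.

1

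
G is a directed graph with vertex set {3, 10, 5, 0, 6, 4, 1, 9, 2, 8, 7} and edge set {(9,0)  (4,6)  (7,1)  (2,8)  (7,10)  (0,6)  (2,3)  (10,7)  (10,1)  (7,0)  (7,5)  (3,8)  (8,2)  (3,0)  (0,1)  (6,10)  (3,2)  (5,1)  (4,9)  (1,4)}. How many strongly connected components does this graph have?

2

{0, 1, 4, 5, 6, 7, 9, 10} are all mutually reachable — one SCC of size 8.
{2, 3, 8} are all mutually reachable — one SCC of size 3.
That gives 2 strongly connected components.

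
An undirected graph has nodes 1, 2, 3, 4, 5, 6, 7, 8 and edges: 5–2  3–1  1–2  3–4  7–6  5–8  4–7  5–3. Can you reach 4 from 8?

Yes

From 8 we can reach 1, 2, 3, 4, 5, 6, 7, 8, which includes 4.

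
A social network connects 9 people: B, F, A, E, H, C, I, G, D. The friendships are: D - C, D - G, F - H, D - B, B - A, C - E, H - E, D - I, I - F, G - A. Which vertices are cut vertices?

D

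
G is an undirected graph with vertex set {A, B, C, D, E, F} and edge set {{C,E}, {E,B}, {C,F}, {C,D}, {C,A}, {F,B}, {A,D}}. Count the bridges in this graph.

The edges on the cycle C-A-D-C are not bridges since each lies on that cycle.
Every edge lies on some cycle, so there are no bridges.

0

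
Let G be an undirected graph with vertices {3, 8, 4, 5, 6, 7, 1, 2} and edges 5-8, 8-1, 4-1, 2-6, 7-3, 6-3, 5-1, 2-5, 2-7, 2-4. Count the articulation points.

Removing 2 increases the component count from 1 to 2, so 2 is a cut vertex.
By contrast removing 5 leaves 1 component; it is not a cut vertex. No other vertex is a cut vertex either.

1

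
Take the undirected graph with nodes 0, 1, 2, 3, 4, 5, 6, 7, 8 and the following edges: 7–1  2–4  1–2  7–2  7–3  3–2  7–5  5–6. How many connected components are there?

3

8 is isolated — a component by itself.
0 is isolated — a component by itself.
Starting from 1 we can reach 1, 2, 3, 4, 5, 6, 7. That is one component of size 7.
Total: 3 components.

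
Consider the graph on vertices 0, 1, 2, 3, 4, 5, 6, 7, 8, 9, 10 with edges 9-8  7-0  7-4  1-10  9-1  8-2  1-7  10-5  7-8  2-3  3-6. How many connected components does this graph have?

1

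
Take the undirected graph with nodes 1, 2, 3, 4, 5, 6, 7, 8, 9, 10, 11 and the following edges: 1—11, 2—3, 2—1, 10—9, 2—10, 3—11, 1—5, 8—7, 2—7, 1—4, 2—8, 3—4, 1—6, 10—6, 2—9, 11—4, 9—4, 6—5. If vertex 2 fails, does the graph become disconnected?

Yes

Deleting 2 raises the number of components from 1 to 2, so 2 is a cut vertex.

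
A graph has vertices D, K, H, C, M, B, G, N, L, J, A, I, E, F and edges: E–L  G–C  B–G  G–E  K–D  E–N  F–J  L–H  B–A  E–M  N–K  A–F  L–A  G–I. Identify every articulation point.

A, E, F, G, K, L, N

Removing A increases the component count from 1 to 2, so A is a cut vertex.
Removing E increases the component count from 1 to 3, so E is a cut vertex.
Removing F increases the component count from 1 to 2, so F is a cut vertex.
Likewise G, K, L, N are cut vertices.
By contrast removing I leaves 1 component; it is not a cut vertex. No other vertex is a cut vertex either.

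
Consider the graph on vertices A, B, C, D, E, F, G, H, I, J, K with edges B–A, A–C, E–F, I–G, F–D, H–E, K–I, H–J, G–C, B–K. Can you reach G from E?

The component containing E is {D, E, F, H, J}, and G is not in it.

No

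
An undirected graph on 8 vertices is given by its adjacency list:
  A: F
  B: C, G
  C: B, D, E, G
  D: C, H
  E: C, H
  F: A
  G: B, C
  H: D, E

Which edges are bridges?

The edges on the cycle C-B-G-C are not bridges since each lies on that cycle.
But removing F-A disconnects F from A — this is a bridge.

A-F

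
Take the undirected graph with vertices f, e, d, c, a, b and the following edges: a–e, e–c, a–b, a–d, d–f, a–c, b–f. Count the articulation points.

Removing a increases the component count from 1 to 2, so a is a cut vertex.
By contrast removing e leaves 1 component; it is not a cut vertex. No other vertex is a cut vertex either.

1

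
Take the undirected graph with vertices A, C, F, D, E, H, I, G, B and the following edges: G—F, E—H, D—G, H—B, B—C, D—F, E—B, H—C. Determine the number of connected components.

4

I is isolated — a component by itself.
A is isolated — a component by itself.
Starting from D we can reach D, F, G. That is one component of size 3.
Starting from B we can reach B, C, E, H. That is one component of size 4.
Total: 4 components.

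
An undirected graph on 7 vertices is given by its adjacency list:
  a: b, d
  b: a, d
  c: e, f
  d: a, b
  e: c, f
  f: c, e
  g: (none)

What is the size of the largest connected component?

g is isolated — a component by itself.
Starting from a we can reach a, b, d. That is one component of size 3.
Starting from c we can reach c, e, f. That is one component of size 3.
The largest has 3 vertices.

3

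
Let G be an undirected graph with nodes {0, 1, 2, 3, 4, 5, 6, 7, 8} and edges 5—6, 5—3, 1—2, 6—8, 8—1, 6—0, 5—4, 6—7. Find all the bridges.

removing 1—2 disconnects 1 from 2; removing 0—6 disconnects 0 from 6; removing 8—6 disconnects 8 from 6; removing 1—8 disconnects 1 from 8 — these are bridges.
In total 8 edges are bridges.

0-6, 1-2, 1-8, 3-5, 4-5, 5-6, 6-7, 6-8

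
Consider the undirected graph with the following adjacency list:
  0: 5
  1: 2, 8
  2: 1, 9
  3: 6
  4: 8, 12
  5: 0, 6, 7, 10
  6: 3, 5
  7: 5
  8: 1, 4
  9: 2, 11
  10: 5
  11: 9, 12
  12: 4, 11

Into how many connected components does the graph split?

2

Starting from 0 we can reach 0, 3, 5, 6, 7, 10. That is one component of size 6.
Starting from 1 we can reach 1, 2, 4, 8, 9, 11, 12. That is one component of size 7.
Total: 2 components.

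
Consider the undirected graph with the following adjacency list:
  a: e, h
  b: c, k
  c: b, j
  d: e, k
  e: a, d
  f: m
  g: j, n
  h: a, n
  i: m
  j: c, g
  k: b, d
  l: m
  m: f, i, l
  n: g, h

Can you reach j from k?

Yes

From k we can reach a, b, c, d, e, g, h, j, k, n, which includes j.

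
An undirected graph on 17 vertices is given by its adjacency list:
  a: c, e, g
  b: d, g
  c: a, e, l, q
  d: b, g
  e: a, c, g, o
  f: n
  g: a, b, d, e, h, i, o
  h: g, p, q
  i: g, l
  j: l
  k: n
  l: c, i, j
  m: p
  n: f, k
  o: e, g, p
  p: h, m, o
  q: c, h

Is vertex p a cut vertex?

Deleting p raises the number of components from 2 to 3, so p is a cut vertex.

Yes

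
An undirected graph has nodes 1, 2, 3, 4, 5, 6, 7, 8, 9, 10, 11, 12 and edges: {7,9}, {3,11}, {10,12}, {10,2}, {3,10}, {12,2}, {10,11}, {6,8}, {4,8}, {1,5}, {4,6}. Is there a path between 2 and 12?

From 2 we can reach 2, 3, 10, 11, 12, which includes 12.

Yes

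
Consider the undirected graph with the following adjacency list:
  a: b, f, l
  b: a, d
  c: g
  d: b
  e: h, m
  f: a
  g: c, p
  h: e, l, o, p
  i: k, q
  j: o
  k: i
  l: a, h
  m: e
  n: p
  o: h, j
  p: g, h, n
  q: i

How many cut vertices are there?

9

Removing a increases the component count from 2 to 4, so a is a cut vertex.
Removing b increases the component count from 2 to 3, so b is a cut vertex.
Removing e increases the component count from 2 to 3, so e is a cut vertex.
Likewise g, h, i, l, o, p are cut vertices.
By contrast removing m leaves 2 components; it is not a cut vertex. No other vertex is a cut vertex either.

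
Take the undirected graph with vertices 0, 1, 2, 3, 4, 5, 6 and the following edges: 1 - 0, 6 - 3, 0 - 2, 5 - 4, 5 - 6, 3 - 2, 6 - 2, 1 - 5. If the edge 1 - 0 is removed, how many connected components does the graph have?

1 and 0 are still connected via 1-5-6-2-0, so the component count stays at 1.

1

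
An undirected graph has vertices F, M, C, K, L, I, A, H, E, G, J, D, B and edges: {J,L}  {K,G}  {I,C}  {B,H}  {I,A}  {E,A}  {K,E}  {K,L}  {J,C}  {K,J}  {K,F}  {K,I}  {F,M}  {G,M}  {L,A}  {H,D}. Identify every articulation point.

H, K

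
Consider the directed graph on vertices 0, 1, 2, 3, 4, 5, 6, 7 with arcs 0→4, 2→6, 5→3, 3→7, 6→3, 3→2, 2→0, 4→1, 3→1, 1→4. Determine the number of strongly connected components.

5

{2, 3, 6} are all mutually reachable — one SCC of size 3.
{1, 4} are all mutually reachable — one SCC of size 2.
{7} is an SCC by itself.
{0} is an SCC by itself.
{5} is an SCC by itself.
That gives 5 strongly connected components.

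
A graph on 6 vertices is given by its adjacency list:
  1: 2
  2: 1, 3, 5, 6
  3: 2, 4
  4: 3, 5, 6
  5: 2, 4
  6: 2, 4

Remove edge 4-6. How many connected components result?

1

4 and 6 are still connected via 4-5-2-6, so the component count stays at 1.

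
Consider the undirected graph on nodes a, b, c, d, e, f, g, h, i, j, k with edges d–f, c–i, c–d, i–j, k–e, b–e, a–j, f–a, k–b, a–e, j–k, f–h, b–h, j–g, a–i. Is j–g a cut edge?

Yes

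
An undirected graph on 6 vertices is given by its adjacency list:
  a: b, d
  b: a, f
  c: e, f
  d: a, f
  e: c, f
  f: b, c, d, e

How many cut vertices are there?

Removing f increases the component count from 1 to 2, so f is a cut vertex.
By contrast removing e leaves 1 component; it is not a cut vertex. No other vertex is a cut vertex either.

1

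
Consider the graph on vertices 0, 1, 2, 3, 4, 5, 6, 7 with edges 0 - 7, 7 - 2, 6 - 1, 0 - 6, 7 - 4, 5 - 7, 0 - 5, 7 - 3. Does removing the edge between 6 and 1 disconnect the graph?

Yes

Removing 6 - 1 leaves no path between 6 and 1: the component count goes from 1 to 2. So it is a bridge.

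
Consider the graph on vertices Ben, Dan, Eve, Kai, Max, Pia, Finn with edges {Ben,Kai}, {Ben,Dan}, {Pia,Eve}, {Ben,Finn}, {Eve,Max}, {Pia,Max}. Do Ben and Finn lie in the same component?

From Ben we can reach Ben, Dan, Kai, Finn, which includes Finn.

Yes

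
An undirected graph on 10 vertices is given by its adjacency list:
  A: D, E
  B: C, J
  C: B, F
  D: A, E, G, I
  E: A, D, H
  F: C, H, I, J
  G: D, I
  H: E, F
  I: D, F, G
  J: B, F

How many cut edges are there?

The edges on the cycle E-A-D-E are not bridges since each lies on that cycle.
Every edge lies on some cycle, so there are no bridges.

0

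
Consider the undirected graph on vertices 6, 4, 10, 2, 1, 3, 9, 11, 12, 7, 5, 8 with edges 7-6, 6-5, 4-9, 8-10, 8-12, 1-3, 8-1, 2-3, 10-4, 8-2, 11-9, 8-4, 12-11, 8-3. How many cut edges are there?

2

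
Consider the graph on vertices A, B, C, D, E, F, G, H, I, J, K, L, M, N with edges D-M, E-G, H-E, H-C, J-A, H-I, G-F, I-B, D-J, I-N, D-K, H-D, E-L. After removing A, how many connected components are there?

1

With A gone, the remaining components are: {B, C, D, E, F, G, H, I, J, K, L, M, N}.
That is 1 component.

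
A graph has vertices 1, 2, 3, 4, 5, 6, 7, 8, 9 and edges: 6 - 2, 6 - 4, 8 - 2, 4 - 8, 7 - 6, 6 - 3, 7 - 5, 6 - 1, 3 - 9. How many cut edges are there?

5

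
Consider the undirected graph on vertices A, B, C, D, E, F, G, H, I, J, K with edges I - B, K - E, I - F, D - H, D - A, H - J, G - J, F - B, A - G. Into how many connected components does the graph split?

4

C is isolated — a component by itself.
Starting from E we can reach E, K. That is one component of size 2.
Starting from B we can reach B, F, I. That is one component of size 3.
Starting from A we can reach A, D, G, H, J. That is one component of size 5.
Total: 4 components.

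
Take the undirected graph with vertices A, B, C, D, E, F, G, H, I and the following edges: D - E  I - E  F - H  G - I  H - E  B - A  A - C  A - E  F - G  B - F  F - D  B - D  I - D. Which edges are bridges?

The edges on the cycle F-G-I-E-H-F are not bridges since each lies on that cycle.
But removing A - C disconnects A from C — this is a bridge.

A-C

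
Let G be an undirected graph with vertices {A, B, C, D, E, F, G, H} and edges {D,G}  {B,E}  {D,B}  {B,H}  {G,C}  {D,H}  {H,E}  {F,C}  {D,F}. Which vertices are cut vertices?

Removing D increases the component count from 2 to 3, so D is a cut vertex.
By contrast removing E leaves 2 components; it is not a cut vertex. No other vertex is a cut vertex either.

D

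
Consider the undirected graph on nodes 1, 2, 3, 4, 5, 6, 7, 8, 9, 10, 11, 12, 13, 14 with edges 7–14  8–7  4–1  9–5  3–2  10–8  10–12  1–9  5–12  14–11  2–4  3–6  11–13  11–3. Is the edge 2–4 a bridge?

After removing 2–4, the path 2-3-11-14-7-8-10-12-5-9-1-4 still connects them, so the edge is not a bridge.

No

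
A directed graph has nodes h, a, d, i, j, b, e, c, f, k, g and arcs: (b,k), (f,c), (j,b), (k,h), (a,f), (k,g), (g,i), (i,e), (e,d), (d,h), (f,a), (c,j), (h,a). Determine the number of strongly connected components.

{a, b, c, d, e, f, g, h, i, j, k} are all mutually reachable — one SCC of size 11.
That gives 1 strongly connected component.

1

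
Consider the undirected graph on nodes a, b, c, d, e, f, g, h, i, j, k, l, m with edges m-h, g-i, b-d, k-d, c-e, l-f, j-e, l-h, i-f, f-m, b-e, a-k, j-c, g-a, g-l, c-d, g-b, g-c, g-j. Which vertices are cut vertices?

Removing g increases the component count from 1 to 2, so g is a cut vertex.
By contrast removing f leaves 1 component; it is not a cut vertex. No other vertex is a cut vertex either.

g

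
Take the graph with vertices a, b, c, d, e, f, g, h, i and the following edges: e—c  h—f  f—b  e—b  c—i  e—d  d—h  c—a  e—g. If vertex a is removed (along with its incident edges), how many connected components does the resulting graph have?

1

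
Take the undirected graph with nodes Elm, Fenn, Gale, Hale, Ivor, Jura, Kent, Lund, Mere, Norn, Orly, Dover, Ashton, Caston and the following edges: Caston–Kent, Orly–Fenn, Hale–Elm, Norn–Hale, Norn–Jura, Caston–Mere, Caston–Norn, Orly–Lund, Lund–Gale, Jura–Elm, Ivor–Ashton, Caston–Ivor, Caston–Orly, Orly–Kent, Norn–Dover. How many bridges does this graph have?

8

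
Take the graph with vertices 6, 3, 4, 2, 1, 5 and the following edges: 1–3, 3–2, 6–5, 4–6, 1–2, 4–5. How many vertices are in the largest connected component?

Starting from 4 we can reach 4, 5, 6. That is one component of size 3.
Starting from 1 we can reach 1, 2, 3. That is one component of size 3.
The largest has 3 vertices.

3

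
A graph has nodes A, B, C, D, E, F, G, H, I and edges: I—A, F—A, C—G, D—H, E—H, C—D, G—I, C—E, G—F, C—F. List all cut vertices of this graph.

Removing C increases the component count from 2 to 3, so C is a cut vertex.
By contrast removing D leaves 2 components; it is not a cut vertex. No other vertex is a cut vertex either.

C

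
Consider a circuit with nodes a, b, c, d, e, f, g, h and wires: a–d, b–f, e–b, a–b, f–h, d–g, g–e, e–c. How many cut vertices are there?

Removing b increases the component count from 1 to 2, so b is a cut vertex.
Removing e increases the component count from 1 to 2, so e is a cut vertex.
Removing f increases the component count from 1 to 2, so f is a cut vertex.
By contrast removing a leaves 1 component; it is not a cut vertex. No other vertex is a cut vertex either.

3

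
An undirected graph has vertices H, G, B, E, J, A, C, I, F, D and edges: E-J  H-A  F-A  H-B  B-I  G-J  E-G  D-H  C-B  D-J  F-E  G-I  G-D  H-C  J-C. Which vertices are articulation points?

Removing G, for instance, still leaves 1 component. No single vertex removal increases the component count — the graph has no articulation points.

none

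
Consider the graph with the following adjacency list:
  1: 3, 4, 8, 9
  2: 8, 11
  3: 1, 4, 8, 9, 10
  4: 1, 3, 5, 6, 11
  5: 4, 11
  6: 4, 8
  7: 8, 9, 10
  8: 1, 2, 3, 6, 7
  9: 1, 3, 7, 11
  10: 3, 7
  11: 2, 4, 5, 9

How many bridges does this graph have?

0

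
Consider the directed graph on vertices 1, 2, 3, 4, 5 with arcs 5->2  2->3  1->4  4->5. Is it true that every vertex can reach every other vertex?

There is no directed path from 3 to 4, so the graph is not strongly connected.

No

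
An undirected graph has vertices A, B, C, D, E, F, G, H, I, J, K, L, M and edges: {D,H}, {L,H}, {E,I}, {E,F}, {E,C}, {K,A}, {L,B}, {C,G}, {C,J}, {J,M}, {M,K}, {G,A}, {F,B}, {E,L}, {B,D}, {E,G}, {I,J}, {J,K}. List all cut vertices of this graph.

E

Removing E increases the component count from 1 to 2, so E is a cut vertex.
By contrast removing F leaves 1 component; it is not a cut vertex. No other vertex is a cut vertex either.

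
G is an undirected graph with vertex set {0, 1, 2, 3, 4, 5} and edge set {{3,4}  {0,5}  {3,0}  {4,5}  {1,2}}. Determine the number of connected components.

2

Starting from 1 we can reach 1, 2. That is one component of size 2.
Starting from 0 we can reach 0, 3, 4, 5. That is one component of size 4.
Total: 2 components.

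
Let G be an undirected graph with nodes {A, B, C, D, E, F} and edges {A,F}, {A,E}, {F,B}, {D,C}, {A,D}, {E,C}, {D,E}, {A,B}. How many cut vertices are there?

Removing A increases the component count from 1 to 2, so A is a cut vertex.
By contrast removing C leaves 1 component; it is not a cut vertex. No other vertex is a cut vertex either.

1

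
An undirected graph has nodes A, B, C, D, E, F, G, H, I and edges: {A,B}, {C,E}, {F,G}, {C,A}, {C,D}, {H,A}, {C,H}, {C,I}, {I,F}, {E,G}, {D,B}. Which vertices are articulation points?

Removing C increases the component count from 1 to 2, so C is a cut vertex.
By contrast removing G leaves 1 component; it is not a cut vertex. No other vertex is a cut vertex either.

C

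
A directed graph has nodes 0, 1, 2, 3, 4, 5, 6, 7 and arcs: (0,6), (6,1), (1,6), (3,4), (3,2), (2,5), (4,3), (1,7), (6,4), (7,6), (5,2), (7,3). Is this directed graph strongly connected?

There is no directed path from 1 to 0, so the graph is not strongly connected.

No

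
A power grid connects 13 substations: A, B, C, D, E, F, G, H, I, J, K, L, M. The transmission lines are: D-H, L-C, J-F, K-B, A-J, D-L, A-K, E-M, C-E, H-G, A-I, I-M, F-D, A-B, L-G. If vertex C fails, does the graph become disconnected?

No

Deleting C leaves 1 component (was 1) (its neighbors E, L remain connected to each other), so C is not a cut vertex.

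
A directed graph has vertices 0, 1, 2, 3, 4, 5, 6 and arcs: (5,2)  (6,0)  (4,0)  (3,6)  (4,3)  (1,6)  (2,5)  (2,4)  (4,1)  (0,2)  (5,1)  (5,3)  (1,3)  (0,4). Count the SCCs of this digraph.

1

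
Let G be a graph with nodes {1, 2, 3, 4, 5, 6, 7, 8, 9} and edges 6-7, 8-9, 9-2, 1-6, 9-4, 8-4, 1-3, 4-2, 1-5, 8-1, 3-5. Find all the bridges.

The edges on the cycle 1-3-5-1 are not bridges since each lies on that cycle.
But removing 6-7 disconnects 6 from 7; removing 1-6 disconnects 1 from 6; removing 1-8 disconnects 1 from 8 — these are bridges.

1-6, 1-8, 6-7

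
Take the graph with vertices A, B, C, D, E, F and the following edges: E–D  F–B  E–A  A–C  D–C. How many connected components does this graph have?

Starting from B we can reach B, F. That is one component of size 2.
Starting from A we can reach A, C, D, E. That is one component of size 4.
Total: 2 components.

2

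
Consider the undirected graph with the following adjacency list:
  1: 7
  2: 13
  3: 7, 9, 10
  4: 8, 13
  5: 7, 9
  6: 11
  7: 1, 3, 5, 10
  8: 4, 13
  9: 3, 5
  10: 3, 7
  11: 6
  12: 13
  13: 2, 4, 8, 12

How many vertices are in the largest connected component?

6

Starting from 6 we can reach 6, 11. That is one component of size 2.
Starting from 2 we can reach 2, 4, 8, 12, 13. That is one component of size 5.
Starting from 1 we can reach 1, 3, 5, 7, 9, 10. That is one component of size 6.
The largest has 6 vertices.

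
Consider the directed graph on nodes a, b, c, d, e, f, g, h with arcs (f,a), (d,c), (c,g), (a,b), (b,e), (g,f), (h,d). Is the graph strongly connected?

No

There is no directed path from c to h, so the graph is not strongly connected.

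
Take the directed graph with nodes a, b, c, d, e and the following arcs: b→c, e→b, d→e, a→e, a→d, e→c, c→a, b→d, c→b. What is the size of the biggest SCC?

5

{a, b, c, d, e} are all mutually reachable — one SCC of size 5.
The largest has 5 vertices.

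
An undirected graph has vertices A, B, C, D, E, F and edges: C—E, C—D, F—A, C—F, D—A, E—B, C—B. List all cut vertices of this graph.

Removing C increases the component count from 1 to 2, so C is a cut vertex.
By contrast removing F leaves 1 component; it is not a cut vertex. No other vertex is a cut vertex either.

C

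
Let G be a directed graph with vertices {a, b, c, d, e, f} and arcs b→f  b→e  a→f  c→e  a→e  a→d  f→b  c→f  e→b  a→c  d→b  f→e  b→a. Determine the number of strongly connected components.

{a, b, c, d, e, f} are all mutually reachable — one SCC of size 6.
That gives 1 strongly connected component.

1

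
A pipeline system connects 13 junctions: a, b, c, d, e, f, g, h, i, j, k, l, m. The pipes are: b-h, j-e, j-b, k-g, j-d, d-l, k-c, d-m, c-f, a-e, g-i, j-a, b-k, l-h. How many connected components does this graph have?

Starting from a we can reach a, b, c, d, e, f, g, h, i, j, k, l, m. That is one component of size 13.
Total: 1 component.

1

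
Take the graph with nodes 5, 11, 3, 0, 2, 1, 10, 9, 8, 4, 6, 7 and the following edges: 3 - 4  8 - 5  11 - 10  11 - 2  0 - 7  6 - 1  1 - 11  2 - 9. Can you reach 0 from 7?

From 7 we can reach 0, 7, which includes 0.

Yes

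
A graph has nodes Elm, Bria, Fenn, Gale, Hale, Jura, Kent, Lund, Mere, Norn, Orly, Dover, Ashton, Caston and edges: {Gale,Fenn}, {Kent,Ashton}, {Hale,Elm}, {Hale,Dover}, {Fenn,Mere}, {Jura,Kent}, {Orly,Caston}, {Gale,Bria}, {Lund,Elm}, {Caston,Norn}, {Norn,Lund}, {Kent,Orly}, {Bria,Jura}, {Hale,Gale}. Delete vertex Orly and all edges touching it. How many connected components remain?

With Orly gone, the remaining components are: {Elm, Bria, Fenn, Gale, Hale, Jura, Kent, Lund, Mere, Norn, Dover, Ashton, Caston}.
That is 1 component.

1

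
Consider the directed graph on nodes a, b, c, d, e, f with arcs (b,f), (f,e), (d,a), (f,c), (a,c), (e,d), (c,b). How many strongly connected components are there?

{a, b, c, d, e, f} are all mutually reachable — one SCC of size 6.
That gives 1 strongly connected component.

1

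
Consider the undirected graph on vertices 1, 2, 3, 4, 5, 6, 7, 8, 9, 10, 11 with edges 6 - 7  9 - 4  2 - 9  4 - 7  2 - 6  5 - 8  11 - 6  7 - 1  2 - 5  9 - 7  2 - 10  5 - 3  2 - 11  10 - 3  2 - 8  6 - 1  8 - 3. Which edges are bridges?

none

The edges on the cycle 2-5-8-2 are not bridges since each lies on that cycle.
Every edge lies on some cycle, so there are no bridges.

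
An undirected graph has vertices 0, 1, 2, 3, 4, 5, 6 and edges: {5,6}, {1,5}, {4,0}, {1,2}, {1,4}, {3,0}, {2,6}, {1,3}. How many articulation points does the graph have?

1

Removing 1 increases the component count from 1 to 2, so 1 is a cut vertex.
By contrast removing 0 leaves 1 component; it is not a cut vertex. No other vertex is a cut vertex either.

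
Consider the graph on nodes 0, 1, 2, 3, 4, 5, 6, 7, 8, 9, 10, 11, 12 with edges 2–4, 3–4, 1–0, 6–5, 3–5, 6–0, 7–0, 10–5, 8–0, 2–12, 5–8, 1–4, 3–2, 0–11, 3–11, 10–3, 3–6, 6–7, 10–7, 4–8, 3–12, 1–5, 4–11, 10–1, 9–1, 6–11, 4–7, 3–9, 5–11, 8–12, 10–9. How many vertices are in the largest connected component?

13

Starting from 0 we can reach 0, 1, 2, 3, 4, 5, 6, 7, 8, 9, 10, 11, 12. That is one component of size 13.
The largest has 13 vertices.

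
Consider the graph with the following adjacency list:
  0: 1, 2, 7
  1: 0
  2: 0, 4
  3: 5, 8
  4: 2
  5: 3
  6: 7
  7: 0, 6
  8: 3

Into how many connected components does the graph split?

Starting from 3 we can reach 3, 5, 8. That is one component of size 3.
Starting from 0 we can reach 0, 1, 2, 4, 6, 7. That is one component of size 6.
Total: 2 components.

2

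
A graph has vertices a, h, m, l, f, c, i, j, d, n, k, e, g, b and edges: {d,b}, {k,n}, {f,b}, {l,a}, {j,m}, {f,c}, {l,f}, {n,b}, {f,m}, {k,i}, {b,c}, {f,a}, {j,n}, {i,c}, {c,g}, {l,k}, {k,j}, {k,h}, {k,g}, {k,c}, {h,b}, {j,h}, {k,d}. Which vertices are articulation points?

Removing h, for instance, still leaves 2 components. No single vertex removal increases the component count — the graph has no articulation points.

none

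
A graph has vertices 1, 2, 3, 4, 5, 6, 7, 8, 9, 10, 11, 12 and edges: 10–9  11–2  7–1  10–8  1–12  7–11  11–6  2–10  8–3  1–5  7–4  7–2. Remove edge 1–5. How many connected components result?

Before removal there is 1 component.
1–5 is a bridge — removing it separates 1's side from 5's side.
After removal: 2 components.

2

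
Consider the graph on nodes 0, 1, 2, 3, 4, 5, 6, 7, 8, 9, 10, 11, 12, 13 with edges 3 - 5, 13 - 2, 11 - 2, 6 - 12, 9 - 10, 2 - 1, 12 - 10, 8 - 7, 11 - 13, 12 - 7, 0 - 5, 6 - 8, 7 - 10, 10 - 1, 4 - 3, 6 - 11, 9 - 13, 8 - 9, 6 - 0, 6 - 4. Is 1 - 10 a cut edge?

No

After removing 1 - 10, the path 1-2-13-9-10 still connects them, so the edge is not a bridge.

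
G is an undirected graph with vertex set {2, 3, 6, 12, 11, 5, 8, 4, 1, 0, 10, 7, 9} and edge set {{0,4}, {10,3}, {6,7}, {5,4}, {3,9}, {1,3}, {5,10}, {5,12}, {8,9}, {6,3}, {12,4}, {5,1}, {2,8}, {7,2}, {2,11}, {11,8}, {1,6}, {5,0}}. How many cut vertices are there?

Removing 5 increases the component count from 1 to 2, so 5 is a cut vertex.
By contrast removing 11 leaves 1 component; it is not a cut vertex. No other vertex is a cut vertex either.

1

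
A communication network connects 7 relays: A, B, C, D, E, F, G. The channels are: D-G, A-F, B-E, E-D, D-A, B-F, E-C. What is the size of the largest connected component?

7

Starting from A we can reach A, B, C, D, E, F, G. That is one component of size 7.
The largest has 7 vertices.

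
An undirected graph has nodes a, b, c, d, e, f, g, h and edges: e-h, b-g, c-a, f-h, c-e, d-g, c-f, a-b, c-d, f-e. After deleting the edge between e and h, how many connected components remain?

1

e and h are still connected via e-f-h, so the component count stays at 1.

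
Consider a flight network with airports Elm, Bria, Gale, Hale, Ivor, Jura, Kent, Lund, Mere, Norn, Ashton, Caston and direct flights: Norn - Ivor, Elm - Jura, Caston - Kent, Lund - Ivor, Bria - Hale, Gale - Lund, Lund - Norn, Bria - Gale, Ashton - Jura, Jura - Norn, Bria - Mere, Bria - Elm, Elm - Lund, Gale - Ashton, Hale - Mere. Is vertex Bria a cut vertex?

Yes

Deleting Bria raises the number of components from 2 to 3, so Bria is a cut vertex.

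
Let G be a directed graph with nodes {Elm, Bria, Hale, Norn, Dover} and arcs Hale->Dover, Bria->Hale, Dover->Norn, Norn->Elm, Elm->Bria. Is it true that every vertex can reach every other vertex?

From Elm we can reach every vertex (Elm, Bria, Hale, Norn, Dover), and every vertex can reach Elm (Elm, Bria, Hale, Norn, Dover). So the whole graph is one strongly connected component.

Yes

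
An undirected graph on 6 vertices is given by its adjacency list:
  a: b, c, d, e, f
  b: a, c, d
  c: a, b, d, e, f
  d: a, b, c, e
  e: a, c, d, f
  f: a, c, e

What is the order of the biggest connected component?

6

Starting from a we can reach a, b, c, d, e, f. That is one component of size 6.
The largest has 6 vertices.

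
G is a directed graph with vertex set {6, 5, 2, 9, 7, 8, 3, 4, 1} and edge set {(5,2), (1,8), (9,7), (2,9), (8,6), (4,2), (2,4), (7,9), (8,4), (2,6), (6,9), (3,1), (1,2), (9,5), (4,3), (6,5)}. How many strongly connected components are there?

1

{1, 2, 3, 4, 5, 6, 7, 8, 9} are all mutually reachable — one SCC of size 9.
That gives 1 strongly connected component.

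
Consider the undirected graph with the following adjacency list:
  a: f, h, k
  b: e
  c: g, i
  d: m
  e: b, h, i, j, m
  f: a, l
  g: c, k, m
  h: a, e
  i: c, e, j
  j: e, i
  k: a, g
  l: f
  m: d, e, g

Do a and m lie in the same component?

Yes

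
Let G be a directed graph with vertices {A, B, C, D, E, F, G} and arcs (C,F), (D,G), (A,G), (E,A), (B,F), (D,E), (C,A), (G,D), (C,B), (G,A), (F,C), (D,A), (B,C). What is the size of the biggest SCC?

4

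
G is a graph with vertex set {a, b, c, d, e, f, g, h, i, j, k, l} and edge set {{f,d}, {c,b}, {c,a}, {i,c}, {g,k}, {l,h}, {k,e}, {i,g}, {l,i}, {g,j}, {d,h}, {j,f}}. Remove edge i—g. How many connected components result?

1

i and g are still connected via i-l-h-d-f-j-g, so the component count stays at 1.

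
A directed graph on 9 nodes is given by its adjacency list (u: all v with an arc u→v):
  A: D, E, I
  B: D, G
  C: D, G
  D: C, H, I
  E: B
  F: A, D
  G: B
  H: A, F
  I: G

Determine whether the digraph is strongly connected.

Yes

From I we can reach every vertex (A, B, C, D, E, F, G, H, I), and every vertex can reach I (A, B, C, D, E, F, G, H, I). So the whole graph is one strongly connected component.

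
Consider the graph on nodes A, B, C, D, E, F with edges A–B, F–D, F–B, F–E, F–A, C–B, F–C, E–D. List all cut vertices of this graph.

Removing F increases the component count from 1 to 2, so F is a cut vertex.
By contrast removing E leaves 1 component; it is not a cut vertex. No other vertex is a cut vertex either.

F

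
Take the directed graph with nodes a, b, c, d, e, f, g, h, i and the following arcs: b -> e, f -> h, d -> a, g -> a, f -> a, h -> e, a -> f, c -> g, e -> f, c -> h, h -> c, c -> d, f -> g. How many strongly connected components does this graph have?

3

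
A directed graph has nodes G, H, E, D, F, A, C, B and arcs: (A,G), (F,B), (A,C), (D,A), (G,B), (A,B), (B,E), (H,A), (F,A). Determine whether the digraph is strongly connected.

There is no directed path from C to A, so the graph is not strongly connected.

No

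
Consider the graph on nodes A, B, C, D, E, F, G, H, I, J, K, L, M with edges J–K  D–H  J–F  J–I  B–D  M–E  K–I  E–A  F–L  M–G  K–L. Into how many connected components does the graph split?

C is isolated — a component by itself.
Starting from B we can reach B, D, H. That is one component of size 3.
Starting from A we can reach A, E, G, M. That is one component of size 4.
Starting from F we can reach F, I, J, K, L. That is one component of size 5.
Total: 4 components.

4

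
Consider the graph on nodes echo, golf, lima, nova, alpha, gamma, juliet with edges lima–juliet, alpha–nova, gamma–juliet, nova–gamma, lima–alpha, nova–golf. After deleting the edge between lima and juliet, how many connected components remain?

lima and juliet are still connected via lima-alpha-nova-gamma-juliet, so the component count stays at 2.

2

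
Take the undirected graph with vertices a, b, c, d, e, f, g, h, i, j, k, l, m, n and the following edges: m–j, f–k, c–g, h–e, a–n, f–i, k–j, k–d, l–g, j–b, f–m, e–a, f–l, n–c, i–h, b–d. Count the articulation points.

1

Removing f increases the component count from 1 to 2, so f is a cut vertex.
By contrast removing k leaves 1 component; it is not a cut vertex. No other vertex is a cut vertex either.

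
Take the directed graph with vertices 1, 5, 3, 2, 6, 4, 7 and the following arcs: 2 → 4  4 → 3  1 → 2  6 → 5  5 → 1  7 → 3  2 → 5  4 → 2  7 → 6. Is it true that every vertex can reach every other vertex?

No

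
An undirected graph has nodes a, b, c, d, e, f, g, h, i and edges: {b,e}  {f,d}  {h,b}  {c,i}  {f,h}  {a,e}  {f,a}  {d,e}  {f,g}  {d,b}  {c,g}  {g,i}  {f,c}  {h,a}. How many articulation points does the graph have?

Removing f increases the component count from 1 to 2, so f is a cut vertex.
By contrast removing b leaves 1 component; it is not a cut vertex. No other vertex is a cut vertex either.

1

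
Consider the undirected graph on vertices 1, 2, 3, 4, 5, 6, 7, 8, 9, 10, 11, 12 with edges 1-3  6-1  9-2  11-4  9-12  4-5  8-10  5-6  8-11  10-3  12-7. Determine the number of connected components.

Starting from 2 we can reach 2, 7, 9, 12. That is one component of size 4.
Starting from 1 we can reach 1, 3, 4, 5, 6, 8, 10, 11. That is one component of size 8.
Total: 2 components.

2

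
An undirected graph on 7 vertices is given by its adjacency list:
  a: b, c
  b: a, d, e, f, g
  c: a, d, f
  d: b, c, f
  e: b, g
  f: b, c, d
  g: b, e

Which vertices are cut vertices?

b

Removing b increases the component count from 1 to 2, so b is a cut vertex.
By contrast removing a leaves 1 component; it is not a cut vertex. No other vertex is a cut vertex either.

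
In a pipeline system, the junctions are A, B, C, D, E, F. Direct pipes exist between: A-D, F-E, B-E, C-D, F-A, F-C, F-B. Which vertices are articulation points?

Removing F increases the component count from 1 to 2, so F is a cut vertex.
By contrast removing E leaves 1 component; it is not a cut vertex. No other vertex is a cut vertex either.

F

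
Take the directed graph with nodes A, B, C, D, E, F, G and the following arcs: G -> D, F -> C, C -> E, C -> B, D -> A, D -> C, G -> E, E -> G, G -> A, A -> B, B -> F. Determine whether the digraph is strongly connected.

From C we can reach every vertex (A, B, C, D, E, F, G), and every vertex can reach C (A, B, C, D, E, F, G). So the whole graph is one strongly connected component.

Yes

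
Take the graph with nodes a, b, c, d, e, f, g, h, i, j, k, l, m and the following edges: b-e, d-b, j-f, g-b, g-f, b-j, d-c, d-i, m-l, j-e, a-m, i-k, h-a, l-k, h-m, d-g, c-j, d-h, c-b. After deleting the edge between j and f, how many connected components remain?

j and f are still connected via j-b-g-f, so the component count stays at 1.

1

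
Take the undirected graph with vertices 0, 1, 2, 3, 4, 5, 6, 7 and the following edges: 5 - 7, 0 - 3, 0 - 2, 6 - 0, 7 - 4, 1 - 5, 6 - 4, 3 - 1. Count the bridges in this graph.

1

The edges on the cycle 6-0-3-1-5-7-4-6 are not bridges since each lies on that cycle.
But removing 0 - 2 disconnects 0 from 2 — this is a bridge.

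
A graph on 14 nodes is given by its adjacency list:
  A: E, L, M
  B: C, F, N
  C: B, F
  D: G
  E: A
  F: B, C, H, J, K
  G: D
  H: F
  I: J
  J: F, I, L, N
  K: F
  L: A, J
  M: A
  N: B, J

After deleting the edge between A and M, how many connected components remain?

Before removal there are 2 components.
A-M is a bridge — removing it separates A's side from M's side.
After removal: 3 components.

3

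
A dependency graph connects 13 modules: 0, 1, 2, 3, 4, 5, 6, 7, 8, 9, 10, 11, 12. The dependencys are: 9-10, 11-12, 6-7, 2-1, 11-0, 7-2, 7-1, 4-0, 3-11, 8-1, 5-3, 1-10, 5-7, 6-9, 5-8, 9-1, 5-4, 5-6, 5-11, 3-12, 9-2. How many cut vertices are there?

Removing 5 increases the component count from 1 to 2, so 5 is a cut vertex.
By contrast removing 7 leaves 1 component; it is not a cut vertex. No other vertex is a cut vertex either.

1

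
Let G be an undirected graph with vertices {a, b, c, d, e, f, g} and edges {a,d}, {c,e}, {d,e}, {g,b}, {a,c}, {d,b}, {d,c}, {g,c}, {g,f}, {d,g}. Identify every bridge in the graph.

f-g

The edges on the cycle d-g-c-d are not bridges since each lies on that cycle.
But removing f—g disconnects f from g — this is a bridge.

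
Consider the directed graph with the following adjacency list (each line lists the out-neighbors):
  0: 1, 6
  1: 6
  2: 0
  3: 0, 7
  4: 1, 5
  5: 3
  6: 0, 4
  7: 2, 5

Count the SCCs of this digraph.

1

{0, 1, 2, 3, 4, 5, 6, 7} are all mutually reachable — one SCC of size 8.
That gives 1 strongly connected component.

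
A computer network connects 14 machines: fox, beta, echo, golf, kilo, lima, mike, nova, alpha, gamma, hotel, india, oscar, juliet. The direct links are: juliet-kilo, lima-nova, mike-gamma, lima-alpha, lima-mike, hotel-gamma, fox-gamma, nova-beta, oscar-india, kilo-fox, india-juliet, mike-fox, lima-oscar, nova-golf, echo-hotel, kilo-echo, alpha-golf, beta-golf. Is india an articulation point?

No

Deleting india leaves 1 component (was 1) (its neighbors oscar, juliet remain connected to each other), so india is not a cut vertex.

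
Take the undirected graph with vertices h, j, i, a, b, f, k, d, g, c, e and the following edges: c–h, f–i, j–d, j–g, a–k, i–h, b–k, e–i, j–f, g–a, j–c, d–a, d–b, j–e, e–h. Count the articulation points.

Removing j increases the component count from 1 to 2, so j is a cut vertex.
By contrast removing f leaves 1 component; it is not a cut vertex. No other vertex is a cut vertex either.

1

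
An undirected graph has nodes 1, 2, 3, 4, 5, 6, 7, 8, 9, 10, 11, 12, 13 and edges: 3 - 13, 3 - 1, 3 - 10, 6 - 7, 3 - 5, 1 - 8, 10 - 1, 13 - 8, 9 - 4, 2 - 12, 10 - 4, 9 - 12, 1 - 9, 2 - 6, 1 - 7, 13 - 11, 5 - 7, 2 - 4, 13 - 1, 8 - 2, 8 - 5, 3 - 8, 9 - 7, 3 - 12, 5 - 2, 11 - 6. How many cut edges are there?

0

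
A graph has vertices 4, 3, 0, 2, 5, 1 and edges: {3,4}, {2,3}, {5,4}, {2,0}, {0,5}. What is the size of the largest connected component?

5

1 is isolated — a component by itself.
Starting from 0 we can reach 0, 2, 3, 4, 5. That is one component of size 5.
The largest has 5 vertices.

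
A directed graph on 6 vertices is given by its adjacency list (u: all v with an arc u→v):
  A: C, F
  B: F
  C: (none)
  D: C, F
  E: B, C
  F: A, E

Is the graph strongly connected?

No

There is no directed path from F to D, so the graph is not strongly connected.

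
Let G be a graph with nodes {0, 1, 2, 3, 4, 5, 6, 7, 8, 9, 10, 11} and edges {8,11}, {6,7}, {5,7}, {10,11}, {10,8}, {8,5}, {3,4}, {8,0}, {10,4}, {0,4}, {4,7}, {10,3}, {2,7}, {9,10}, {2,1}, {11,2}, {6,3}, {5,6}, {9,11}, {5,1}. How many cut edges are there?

0

The edges on the cycle 8-0-4-7-2-11-8 are not bridges since each lies on that cycle.
Every edge lies on some cycle, so there are no bridges.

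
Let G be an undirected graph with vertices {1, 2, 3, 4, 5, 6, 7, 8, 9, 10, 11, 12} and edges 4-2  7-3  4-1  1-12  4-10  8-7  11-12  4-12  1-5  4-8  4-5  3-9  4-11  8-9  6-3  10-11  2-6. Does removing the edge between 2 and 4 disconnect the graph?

No

After removing 2-4, the path 2-6-3-7-8-4 still connects them, so the edge is not a bridge.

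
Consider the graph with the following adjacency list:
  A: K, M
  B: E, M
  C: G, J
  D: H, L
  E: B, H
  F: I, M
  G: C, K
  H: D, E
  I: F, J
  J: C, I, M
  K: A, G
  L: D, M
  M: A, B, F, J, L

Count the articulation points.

Removing M increases the component count from 1 to 2, so M is a cut vertex.
By contrast removing D leaves 1 component; it is not a cut vertex. No other vertex is a cut vertex either.

1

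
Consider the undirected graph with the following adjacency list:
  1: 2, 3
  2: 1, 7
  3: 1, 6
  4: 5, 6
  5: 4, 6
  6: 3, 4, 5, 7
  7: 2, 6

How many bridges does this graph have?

0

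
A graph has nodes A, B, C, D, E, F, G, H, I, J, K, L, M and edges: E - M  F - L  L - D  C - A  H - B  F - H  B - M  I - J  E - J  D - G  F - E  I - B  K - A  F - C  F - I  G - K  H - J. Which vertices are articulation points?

F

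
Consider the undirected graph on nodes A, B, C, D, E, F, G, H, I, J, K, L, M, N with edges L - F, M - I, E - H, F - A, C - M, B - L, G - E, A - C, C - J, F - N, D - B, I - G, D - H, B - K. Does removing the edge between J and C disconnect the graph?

Yes

Removing J - C leaves no path between J and C: the component count goes from 1 to 2. So it is a bridge.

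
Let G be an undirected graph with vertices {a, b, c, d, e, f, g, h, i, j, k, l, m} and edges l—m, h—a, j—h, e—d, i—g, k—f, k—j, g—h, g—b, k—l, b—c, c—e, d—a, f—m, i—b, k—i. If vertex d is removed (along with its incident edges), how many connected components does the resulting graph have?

With d gone, the remaining components are: {a, b, c, e, f, g, h, i, j, k, l, m}.
That is 1 component.

1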